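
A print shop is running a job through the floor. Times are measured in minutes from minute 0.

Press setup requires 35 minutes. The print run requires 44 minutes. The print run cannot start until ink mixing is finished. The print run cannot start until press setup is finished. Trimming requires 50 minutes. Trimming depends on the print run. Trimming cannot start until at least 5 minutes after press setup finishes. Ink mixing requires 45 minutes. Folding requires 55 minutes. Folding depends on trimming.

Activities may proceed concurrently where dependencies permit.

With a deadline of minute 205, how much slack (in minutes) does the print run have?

Press setup can start immediately at minute 0; it finishes at minute 35.
Nothing blocks ink mixing, so it runs from minute 0 to minute 45.
The print run needs all of ink mixing (finishes minute 45); press setup (finishes minute 35). That puts its earliest start at minute 45; it finishes at 45 + 44 = minute 89.

Working backward from the deadline:
Nothing follows folding; the deadline of minute 205 is its only limit. It must start by 205 − 55 = minute 150.
Trimming must finish before folding (must start by minute 150). With a 50-minute duration, trimming must start by 150 − 50 = minute 100.
The print run feeds into trimming (must start by minute 100); so the print run must finish by minute 100 and therefore start by minute 56.
So the print run can start as early as minute 45 and as late as minute 56, giving 56 − 45 = 11 minutes of slack.

11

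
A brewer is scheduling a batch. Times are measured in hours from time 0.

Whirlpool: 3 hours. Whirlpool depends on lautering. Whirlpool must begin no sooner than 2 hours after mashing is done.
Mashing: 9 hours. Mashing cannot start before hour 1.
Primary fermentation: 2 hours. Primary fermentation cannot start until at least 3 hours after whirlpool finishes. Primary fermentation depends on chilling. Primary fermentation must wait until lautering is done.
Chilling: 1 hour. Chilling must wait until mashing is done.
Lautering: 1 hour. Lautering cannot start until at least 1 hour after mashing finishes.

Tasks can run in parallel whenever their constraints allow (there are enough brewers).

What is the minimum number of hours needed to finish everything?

20

Mashing waits on its own release at hour 1, so it starts at hour 1 and finishes at 1 + 9 = hour 10.
After mashing (finishes hour 10), chilling can start at hour 10 and finishes at hour 11.
Lautering cannot begin until mashing (finishes hour 10, plus 1-hour gap → hour 11). It runs from hour 11 to 11 + 1 = hour 12.
For whirlpool: lautering (finishes hour 12); mashing (finishes hour 10, plus 2-hour gap → hour 12). Taking the maximum gives a start of hour 12, and it finishes at 12 + 3 = hour 15.
For primary fermentation: whirlpool (finishes hour 15, plus 3-hour gap → hour 18); chilling (finishes hour 11); lautering (finishes hour 12). Taking the maximum gives a start of hour 18, and it finishes at 18 + 2 = hour 20.
All tasks are finished once the last one completes. Finish times: Mashing at 10, Lautering at 12, Whirlpool at 15, Chilling at 11, Primary fermentation at 20. The latest is hour 20.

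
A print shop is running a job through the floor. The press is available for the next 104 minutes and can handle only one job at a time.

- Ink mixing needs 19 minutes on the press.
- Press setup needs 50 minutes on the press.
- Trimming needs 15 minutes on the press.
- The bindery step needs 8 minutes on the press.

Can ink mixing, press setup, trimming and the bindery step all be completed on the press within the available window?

Running back to back, the jobs need 19 + 50 + 15 + 8 = 92 minutes on the press.
Since 92 ≤ 104, they fit within the window.

Yes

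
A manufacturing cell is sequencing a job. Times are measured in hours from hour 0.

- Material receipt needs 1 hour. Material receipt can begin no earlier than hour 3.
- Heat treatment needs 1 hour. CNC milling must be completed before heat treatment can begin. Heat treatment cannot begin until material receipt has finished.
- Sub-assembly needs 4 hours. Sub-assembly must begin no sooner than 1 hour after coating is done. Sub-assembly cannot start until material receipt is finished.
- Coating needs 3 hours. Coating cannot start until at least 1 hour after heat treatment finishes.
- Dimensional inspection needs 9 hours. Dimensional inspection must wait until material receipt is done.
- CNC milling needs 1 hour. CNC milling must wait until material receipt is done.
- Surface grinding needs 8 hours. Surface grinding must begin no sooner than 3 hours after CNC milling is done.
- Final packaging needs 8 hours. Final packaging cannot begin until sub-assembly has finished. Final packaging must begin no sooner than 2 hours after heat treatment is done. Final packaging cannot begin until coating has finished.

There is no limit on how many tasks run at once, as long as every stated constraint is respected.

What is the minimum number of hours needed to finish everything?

23

Material receipt waits on its own release at hour 3, so it starts at hour 3 and finishes at 3 + 1 = hour 4.
Dimensional inspection waits on material receipt (finishes hour 4), so it starts at hour 4 and finishes at 4 + 9 = hour 13.
CNC milling cannot begin until material receipt (finishes hour 4). It runs from hour 4 to 4 + 1 = hour 5.
Surface grinding cannot begin until CNC milling (finishes hour 5, plus 3-hour gap → hour 8). It runs from hour 8 to 8 + 8 = hour 16.
For heat treatment: CNC milling (finishes hour 5); material receipt (finishes hour 4). Taking the maximum gives a start of hour 5, and it finishes at 5 + 1 = hour 6.
After heat treatment (finishes hour 6, plus 1-hour gap → hour 7), coating can start at hour 7 and finishes at hour 10.
For sub-assembly: coating (finishes hour 10, plus 1-hour gap → hour 11); material receipt (finishes hour 4). Taking the maximum gives a start of hour 11, and it finishes at 11 + 4 = hour 15.
Final packaging cannot start until sub-assembly (finishes hour 15); heat treatment (finishes hour 6, plus 2-hour gap → hour 8); coating (finishes hour 10). The controlling bound is hour 15, so final packaging finishes at 15 + 8 = hour 23.
All tasks are finished once the last one completes. Finish times: Material receipt at 4, CNC milling at 5, Heat treatment at 6, Surface grinding at 16, Dimensional inspection at 13, Coating at 10, Sub-assembly at 15, Final packaging at 23. The latest is hour 23.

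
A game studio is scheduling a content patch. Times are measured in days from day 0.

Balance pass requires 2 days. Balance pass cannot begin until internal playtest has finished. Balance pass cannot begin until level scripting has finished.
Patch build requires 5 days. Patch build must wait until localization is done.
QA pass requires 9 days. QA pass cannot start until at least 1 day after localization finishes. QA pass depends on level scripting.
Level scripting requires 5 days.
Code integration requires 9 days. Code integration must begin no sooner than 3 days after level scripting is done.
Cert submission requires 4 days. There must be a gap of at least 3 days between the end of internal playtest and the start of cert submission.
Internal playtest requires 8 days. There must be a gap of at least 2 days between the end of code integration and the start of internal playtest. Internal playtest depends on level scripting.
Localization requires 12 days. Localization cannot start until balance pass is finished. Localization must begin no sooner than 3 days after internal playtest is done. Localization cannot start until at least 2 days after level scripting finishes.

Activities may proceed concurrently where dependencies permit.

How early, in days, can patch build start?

Nothing blocks level scripting, so it runs from day 0 to day 5.
Code integration waits on level scripting (finishes day 5, plus 3-day gap → day 8), so it starts at day 8 and finishes at 8 + 9 = day 17.
Internal playtest has to wait for code integration (finishes day 17, plus 2-day gap → day 19); level scripting (finishes day 5). The latest of these is day 19, so internal playtest runs day 19 to 19 + 8 = day 27.
Balance pass cannot start until internal playtest (finishes day 27); level scripting (finishes day 5). The controlling bound is day 27, so balance pass finishes at 27 + 2 = day 29.
Localization has to wait for balance pass (finishes day 29); internal playtest (finishes day 27, plus 3-day gap → day 30); level scripting (finishes day 5, plus 2-day gap → day 7). The latest of these is day 30, so localization runs day 30 to 30 + 12 = day 42.
Patch build waits on localization (finishes day 42), so the earliest it can start is day 42.

42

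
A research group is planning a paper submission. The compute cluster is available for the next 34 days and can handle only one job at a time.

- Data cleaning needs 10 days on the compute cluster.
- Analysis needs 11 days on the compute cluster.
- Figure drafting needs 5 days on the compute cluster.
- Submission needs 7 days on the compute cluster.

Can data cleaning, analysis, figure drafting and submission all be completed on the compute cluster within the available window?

Running back to back, the jobs need 10 + 11 + 5 + 7 = 33 days on the compute cluster.
Since 33 ≤ 34, they fit within the window.

Yes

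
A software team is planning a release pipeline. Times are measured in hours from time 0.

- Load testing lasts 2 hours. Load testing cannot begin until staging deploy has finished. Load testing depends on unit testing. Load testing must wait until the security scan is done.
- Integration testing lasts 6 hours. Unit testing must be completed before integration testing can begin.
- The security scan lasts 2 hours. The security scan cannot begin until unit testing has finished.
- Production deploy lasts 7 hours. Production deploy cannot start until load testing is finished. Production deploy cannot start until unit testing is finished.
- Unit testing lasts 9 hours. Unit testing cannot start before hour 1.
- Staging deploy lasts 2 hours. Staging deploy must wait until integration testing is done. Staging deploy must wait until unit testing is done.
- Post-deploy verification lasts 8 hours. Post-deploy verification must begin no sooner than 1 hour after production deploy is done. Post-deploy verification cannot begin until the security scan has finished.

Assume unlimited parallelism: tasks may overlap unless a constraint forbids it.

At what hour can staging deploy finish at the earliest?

18

After its own release at hour 1, unit testing can start at hour 1 and finishes at hour 10.
After unit testing (finishes hour 10), integration testing can start at hour 10 and finishes at hour 16.
Staging deploy has to wait for integration testing (finishes hour 16); unit testing (finishes hour 10). The latest of these is hour 16, so staging deploy runs hour 16 to 16 + 2 = hour 18.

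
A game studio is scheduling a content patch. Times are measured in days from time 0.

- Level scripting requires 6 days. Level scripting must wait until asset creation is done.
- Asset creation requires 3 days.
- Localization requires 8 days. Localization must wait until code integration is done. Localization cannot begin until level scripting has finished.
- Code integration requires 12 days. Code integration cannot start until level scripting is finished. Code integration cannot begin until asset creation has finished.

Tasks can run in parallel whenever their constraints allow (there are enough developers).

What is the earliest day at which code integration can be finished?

Asset creation has no prerequisites, so it starts at day 0 and finishes at day 3.
After asset creation (finishes day 3), level scripting can start at day 3 and finishes at day 9.
Code integration needs all of level scripting (finishes day 9); asset creation (finishes day 3). That puts its earliest start at day 9; it finishes at 9 + 12 = day 21.

21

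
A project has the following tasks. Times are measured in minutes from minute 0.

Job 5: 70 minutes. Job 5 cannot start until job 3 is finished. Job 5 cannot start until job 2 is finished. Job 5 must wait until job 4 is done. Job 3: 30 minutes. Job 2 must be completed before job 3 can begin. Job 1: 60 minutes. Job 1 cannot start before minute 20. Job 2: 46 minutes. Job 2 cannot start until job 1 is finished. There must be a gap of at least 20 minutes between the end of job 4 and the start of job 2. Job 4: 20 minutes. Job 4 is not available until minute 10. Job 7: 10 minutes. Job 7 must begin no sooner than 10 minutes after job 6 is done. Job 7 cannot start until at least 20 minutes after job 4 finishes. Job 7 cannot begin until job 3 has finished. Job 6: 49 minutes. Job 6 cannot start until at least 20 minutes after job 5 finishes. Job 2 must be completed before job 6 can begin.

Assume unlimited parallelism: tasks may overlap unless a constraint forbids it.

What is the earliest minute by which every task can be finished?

315

After its own release at minute 10, job 4 can start at minute 10 and finishes at minute 30.
Job 1 waits on its own release at minute 20, so it starts at minute 20 and finishes at 20 + 60 = minute 80.
Job 2 needs all of job 1 (finishes minute 80); job 4 (finishes minute 30, plus 20-minute gap → minute 50). That puts its earliest start at minute 80; it finishes at 80 + 46 = minute 126.
After job 2 (finishes minute 126), job 3 can start at minute 126 and finishes at minute 156.
Job 5 has to wait for job 3 (finishes minute 156); job 2 (finishes minute 126); job 4 (finishes minute 30). The latest of these is minute 156, so job 5 runs minute 156 to 156 + 70 = minute 226.
For job 6: job 5 (finishes minute 226, plus 20-minute gap → minute 246); job 2 (finishes minute 126). Taking the maximum gives a start of minute 246, and it finishes at 246 + 49 = minute 295.
Job 7 needs all of job 6 (finishes minute 295, plus 10-minute gap → minute 305); job 4 (finishes minute 30, plus 20-minute gap → minute 50); job 3 (finishes minute 156). That puts its earliest start at minute 305; it finishes at 305 + 10 = minute 315.
All tasks are finished once the last one completes. Finish times: Job 1 at 80, Job 2 at 126, Job 3 at 156, Job 4 at 30, Job 5 at 226, Job 6 at 295, Job 7 at 315. The latest is minute 315.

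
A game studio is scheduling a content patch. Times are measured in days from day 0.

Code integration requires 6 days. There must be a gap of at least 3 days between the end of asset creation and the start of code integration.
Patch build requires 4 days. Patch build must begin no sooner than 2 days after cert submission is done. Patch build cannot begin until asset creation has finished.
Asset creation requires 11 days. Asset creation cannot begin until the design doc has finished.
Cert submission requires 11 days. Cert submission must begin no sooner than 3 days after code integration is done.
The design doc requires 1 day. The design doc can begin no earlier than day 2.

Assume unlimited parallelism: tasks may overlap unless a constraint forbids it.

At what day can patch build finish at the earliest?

The design doc waits on its own release at day 2, so it starts at day 2 and finishes at 2 + 1 = day 3.
After the design doc (finishes day 3), asset creation can start at day 3 and finishes at day 14.
After asset creation (finishes day 14, plus 3-day gap → day 17), code integration can start at day 17 and finishes at day 23.
After code integration (finishes day 23, plus 3-day gap → day 26), cert submission can start at day 26 and finishes at day 37.
Patch build has to wait for cert submission (finishes day 37, plus 2-day gap → day 39); asset creation (finishes day 14). The latest of these is day 39, so patch build runs day 39 to 39 + 4 = day 43.

43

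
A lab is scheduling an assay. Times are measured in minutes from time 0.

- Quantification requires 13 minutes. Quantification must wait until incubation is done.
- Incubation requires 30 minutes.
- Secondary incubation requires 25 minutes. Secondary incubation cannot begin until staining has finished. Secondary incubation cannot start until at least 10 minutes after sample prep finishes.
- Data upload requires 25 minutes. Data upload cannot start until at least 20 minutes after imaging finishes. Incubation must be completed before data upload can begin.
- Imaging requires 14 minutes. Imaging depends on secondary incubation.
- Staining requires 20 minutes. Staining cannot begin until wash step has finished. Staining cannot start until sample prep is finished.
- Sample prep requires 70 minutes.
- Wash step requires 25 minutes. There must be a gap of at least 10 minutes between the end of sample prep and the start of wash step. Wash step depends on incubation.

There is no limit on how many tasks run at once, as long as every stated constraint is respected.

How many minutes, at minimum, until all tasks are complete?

Nothing blocks incubation, so it runs from minute 0 to minute 30.
After incubation (finishes minute 30), quantification can start at minute 30 and finishes at minute 43.
Sample prep can start immediately at minute 0; it finishes at minute 70.
Wash step cannot start until sample prep (finishes minute 70, plus 10-minute gap → minute 80); incubation (finishes minute 30). The controlling bound is minute 80, so wash step finishes at 80 + 25 = minute 105.
Staining needs all of wash step (finishes minute 105); sample prep (finishes minute 70). That puts its earliest start at minute 105; it finishes at 105 + 20 = minute 125.
Secondary incubation has to wait for staining (finishes minute 125); sample prep (finishes minute 70, plus 10-minute gap → minute 80). The latest of these is minute 125, so secondary incubation runs minute 125 to 125 + 25 = minute 150.
After secondary incubation (finishes minute 150), imaging can start at minute 150 and finishes at minute 164.
For data upload: imaging (finishes minute 164, plus 20-minute gap → minute 184); incubation (finishes minute 30). Taking the maximum gives a start of minute 184, and it finishes at 184 + 25 = minute 209.
All tasks are finished once the last one completes. Finish times: Sample prep at 70, Incubation at 30, Wash step at 105, Staining at 125, Secondary incubation at 150, Imaging at 164, Quantification at 43, Data upload at 209. The latest is minute 209.

209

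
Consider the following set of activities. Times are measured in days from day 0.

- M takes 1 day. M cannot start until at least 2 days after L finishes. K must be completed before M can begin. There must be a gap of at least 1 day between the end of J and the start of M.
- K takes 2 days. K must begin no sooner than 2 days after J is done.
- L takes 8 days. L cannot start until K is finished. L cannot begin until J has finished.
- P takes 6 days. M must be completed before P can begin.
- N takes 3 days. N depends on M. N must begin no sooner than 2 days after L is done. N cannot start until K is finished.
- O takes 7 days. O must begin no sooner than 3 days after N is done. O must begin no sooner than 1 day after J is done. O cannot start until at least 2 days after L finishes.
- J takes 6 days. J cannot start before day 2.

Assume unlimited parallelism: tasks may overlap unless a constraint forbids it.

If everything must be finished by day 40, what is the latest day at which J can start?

6

To finish by day 40, O (duration 7) must start no later than day 33.
Since O (must start by day 33, minus 3-day gap → day 30) depends on it, N must finish by day 30. Backing off its 3-day duration gives a latest start of day 27.
P must finish by day 40; it takes 6 days, so it must start by 40 − 6 = day 34.
M has several dependents: N (must start by day 27); P (must start by day 34). The earliest of those limits is day 27, so M must start by 27 − 1 = day 26.
L must finish in time for M (must start by day 26, minus 2-day gap → day 24); N (must start by day 27, minus 2-day gap → day 25); O (must start by day 33, minus 2-day gap → day 31). The tightest is day 24, so L must start by 24 − 8 = day 16.
K feeds L (must start by day 16); M (must start by day 26); N (must start by day 27). Taking the minimum, K must finish by day 16 and start by 16 − 2 = day 14.
J has several dependents: K (must start by day 14, minus 2-day gap → day 12); L (must start by day 16); M (must start by day 26, minus 1-day gap → day 25); O (must start by day 33, minus 1-day gap → day 32). The earliest of those limits is day 12, so J must start by 12 − 6 = day 6.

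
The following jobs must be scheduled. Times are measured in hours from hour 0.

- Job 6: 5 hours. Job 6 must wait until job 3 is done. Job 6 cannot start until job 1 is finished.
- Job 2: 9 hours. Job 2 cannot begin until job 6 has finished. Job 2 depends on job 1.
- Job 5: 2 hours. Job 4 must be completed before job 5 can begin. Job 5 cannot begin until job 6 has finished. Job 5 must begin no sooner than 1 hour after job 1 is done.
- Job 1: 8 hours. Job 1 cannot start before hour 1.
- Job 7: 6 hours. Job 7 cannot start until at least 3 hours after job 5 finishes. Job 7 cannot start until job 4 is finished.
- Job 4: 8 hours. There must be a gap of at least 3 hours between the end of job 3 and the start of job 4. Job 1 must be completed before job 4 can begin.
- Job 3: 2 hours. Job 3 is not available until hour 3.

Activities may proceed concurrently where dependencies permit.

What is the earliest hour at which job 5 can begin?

17

After its own release at hour 3, job 3 can start at hour 3 and finishes at hour 5.
Job 1 waits on its own release at hour 1, so it starts at hour 1 and finishes at 1 + 8 = hour 9.
For job 6: job 3 (finishes hour 5); job 1 (finishes hour 9). Taking the maximum gives a start of hour 9, and it finishes at 9 + 5 = hour 14.
Job 4 needs all of job 3 (finishes hour 5, plus 3-hour gap → hour 8); job 1 (finishes hour 9). That puts its earliest start at hour 9; it finishes at 9 + 8 = hour 17.
Job 5 waits on job 4 (finishes hour 17); job 6 (finishes hour 14); job 1 (finishes hour 9, plus 1-hour gap → hour 10). The latest of these is hour 17, which is the earliest job 5 can start.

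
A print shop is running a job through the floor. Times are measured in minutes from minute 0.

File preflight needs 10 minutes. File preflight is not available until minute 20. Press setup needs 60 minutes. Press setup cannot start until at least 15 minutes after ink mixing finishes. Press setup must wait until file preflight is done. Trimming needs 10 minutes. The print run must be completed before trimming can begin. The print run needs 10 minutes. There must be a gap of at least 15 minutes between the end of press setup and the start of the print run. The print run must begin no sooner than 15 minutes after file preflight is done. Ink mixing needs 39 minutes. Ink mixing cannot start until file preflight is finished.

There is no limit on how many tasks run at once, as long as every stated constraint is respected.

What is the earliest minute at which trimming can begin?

File preflight waits on its own release at minute 20, so it starts at minute 20 and finishes at 20 + 10 = minute 30.
After file preflight (finishes minute 30), ink mixing can start at minute 30 and finishes at minute 69.
For press setup: ink mixing (finishes minute 69, plus 15-minute gap → minute 84); file preflight (finishes minute 30). Taking the maximum gives a start of minute 84, and it finishes at 84 + 60 = minute 144.
The print run needs all of press setup (finishes minute 144, plus 15-minute gap → minute 159); file preflight (finishes minute 30, plus 15-minute gap → minute 45). That puts its earliest start at minute 159; it finishes at 159 + 10 = minute 169.
Trimming waits on the print run (finishes minute 169), so the earliest it can start is minute 169.

169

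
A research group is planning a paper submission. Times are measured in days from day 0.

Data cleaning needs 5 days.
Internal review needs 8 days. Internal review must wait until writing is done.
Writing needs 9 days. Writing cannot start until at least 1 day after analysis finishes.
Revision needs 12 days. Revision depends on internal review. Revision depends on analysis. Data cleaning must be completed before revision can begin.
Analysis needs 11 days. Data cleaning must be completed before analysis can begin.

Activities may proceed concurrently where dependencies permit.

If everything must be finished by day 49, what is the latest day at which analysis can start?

8

Revision has no dependents, so it just needs to finish by day 49. Starting by 49 − 12 = day 37 achieves that.
Since revision (must start by day 37) depends on it, internal review must finish by day 37. Backing off its 8-day duration gives a latest start of day 29.
Since internal review (must start by day 29) depends on it, writing must finish by day 29. Backing off its 9-day duration gives a latest start of day 20.
Analysis has several dependents: writing (must start by day 20, minus 1-day gap → day 19); revision (must start by day 37). The earliest of those limits is day 19, so analysis must start by 19 − 11 = day 8.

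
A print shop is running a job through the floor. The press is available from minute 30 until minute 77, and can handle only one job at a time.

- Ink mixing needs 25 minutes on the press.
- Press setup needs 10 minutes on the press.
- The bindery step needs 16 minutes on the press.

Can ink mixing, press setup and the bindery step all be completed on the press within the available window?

The press window is 77 − 30 = 47 minutes.
Running back to back, the jobs need 25 + 10 + 16 = 51 minutes on the press.
Since 51 > 47, they cannot all fit.

No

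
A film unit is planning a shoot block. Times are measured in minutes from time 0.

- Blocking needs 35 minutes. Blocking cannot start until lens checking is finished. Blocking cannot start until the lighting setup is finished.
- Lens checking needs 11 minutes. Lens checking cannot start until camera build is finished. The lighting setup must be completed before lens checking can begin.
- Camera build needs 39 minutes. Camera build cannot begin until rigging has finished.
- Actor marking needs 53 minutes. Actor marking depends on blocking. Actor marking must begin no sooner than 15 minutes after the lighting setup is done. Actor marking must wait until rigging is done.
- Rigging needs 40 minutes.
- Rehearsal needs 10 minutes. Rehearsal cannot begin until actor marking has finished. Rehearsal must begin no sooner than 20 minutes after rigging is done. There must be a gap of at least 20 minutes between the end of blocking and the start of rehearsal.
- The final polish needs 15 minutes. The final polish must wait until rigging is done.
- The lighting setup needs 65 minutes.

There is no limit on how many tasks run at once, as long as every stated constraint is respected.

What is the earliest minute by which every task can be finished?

The lighting setup has no prerequisites, so it starts at minute 0 and finishes at minute 65.
Nothing blocks rigging, so it runs from minute 0 to minute 40.
The final polish cannot begin until rigging (finishes minute 40). It runs from minute 40 to 40 + 15 = minute 55.
Camera build cannot begin until rigging (finishes minute 40). It runs from minute 40 to 40 + 39 = minute 79.
For lens checking: camera build (finishes minute 79); the lighting setup (finishes minute 65). Taking the maximum gives a start of minute 79, and it finishes at 79 + 11 = minute 90.
Blocking needs all of lens checking (finishes minute 90); the lighting setup (finishes minute 65). That puts its earliest start at minute 90; it finishes at 90 + 35 = minute 125.
Actor marking has to wait for blocking (finishes minute 125); the lighting setup (finishes minute 65, plus 15-minute gap → minute 80); rigging (finishes minute 40). The latest of these is minute 125, so actor marking runs minute 125 to 125 + 53 = minute 178.
Rehearsal needs all of actor marking (finishes minute 178); rigging (finishes minute 40, plus 20-minute gap → minute 60); blocking (finishes minute 125, plus 20-minute gap → minute 145). That puts its earliest start at minute 178; it finishes at 178 + 10 = minute 188.
All tasks are finished once the last one completes. Finish times: Rigging at 40, The lighting setup at 65, Camera build at 79, Lens checking at 90, Blocking at 125, Actor marking at 178, Rehearsal at 188, The final polish at 55. The latest is minute 188.

188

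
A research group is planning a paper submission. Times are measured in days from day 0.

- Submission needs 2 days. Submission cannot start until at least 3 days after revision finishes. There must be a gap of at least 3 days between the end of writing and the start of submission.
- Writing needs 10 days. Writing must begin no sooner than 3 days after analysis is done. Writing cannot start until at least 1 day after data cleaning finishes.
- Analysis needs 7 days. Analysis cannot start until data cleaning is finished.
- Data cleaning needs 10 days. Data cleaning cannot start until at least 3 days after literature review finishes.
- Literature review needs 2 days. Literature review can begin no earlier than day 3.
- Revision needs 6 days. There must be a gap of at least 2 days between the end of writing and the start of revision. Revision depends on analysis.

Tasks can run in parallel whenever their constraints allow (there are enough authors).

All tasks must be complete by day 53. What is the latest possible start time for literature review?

5

Submission must finish by day 53; it takes 2 days, so it must start by 53 − 2 = day 51.
Revision feeds into submission (must start by day 51, minus 3-day gap → day 48); so revision must finish by day 48 and therefore start by day 42.
Writing feeds revision (must start by day 42, minus 2-day gap → day 40); submission (must start by day 51, minus 3-day gap → day 48). Taking the minimum, writing must finish by day 40 and start by 40 − 10 = day 30.
Analysis feeds writing (must start by day 30, minus 3-day gap → day 27); revision (must start by day 42). Taking the minimum, analysis must finish by day 27 and start by 27 − 7 = day 20.
For data cleaning: analysis (must start by day 20); writing (must start by day 30, minus 1-day gap → day 29). The most restrictive is day 20; with a 10-day duration, data cleaning must start by day 10.
Since data cleaning (must start by day 10, minus 3-day gap → day 7) depends on it, literature review must finish by day 7. Backing off its 2-day duration gives a latest start of day 5.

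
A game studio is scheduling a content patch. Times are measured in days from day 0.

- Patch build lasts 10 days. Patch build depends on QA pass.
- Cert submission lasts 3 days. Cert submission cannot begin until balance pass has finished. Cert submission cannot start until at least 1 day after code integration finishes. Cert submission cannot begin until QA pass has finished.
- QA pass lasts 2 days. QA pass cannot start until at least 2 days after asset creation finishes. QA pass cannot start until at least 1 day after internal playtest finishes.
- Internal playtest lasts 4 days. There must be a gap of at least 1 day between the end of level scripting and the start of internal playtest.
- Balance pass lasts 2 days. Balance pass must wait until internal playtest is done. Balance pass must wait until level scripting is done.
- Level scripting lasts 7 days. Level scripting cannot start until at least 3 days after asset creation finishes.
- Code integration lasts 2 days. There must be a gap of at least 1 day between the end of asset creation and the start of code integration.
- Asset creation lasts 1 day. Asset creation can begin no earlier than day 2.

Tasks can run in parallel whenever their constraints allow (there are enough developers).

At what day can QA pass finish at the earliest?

Asset creation waits on its own release at day 2, so it starts at day 2 and finishes at 2 + 1 = day 3.
Level scripting waits on asset creation (finishes day 3, plus 3-day gap → day 6), so it starts at day 6 and finishes at 6 + 7 = day 13.
Internal playtest cannot begin until level scripting (finishes day 13, plus 1-day gap → day 14). It runs from day 14 to 14 + 4 = day 18.
QA pass has to wait for asset creation (finishes day 3, plus 2-day gap → day 5); internal playtest (finishes day 18, plus 1-day gap → day 19). The latest of these is day 19, so QA pass runs day 19 to 19 + 2 = day 21.

21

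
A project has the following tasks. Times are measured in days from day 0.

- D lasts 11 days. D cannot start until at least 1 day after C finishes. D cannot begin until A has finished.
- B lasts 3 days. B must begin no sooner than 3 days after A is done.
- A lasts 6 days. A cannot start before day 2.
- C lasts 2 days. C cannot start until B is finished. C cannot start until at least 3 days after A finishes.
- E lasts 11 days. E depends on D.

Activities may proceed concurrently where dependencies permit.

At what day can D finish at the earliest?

28

A waits on its own release at day 2, so it starts at day 2 and finishes at 2 + 6 = day 8.
B cannot begin until A (finishes day 8, plus 3-day gap → day 11). It runs from day 11 to 11 + 3 = day 14.
C has to wait for B (finishes day 14); A (finishes day 8, plus 3-day gap → day 11). The latest of these is day 14, so C runs day 14 to 14 + 2 = day 16.
D cannot start until C (finishes day 16, plus 1-day gap → day 17); A (finishes day 8). The controlling bound is day 17, so D finishes at 17 + 11 = day 28.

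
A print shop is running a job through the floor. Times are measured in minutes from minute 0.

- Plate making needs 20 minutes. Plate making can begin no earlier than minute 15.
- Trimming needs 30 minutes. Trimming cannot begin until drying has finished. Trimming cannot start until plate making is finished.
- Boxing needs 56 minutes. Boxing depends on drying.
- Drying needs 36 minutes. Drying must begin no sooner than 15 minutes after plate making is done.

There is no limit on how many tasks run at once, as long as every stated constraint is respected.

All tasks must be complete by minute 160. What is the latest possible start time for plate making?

Nothing follows trimming; the deadline of minute 160 is its only limit. It must start by 160 − 30 = minute 130.
To finish by minute 160, boxing (duration 56) must start no later than minute 104.
Drying feeds trimming (must start by minute 130); boxing (must start by minute 104). Taking the minimum, drying must finish by minute 104 and start by 104 − 36 = minute 68.
Plate making has several dependents: drying (must start by minute 68, minus 15-minute gap → minute 53); trimming (must start by minute 130). The earliest of those limits is minute 53, so plate making must start by 53 − 20 = minute 33.

33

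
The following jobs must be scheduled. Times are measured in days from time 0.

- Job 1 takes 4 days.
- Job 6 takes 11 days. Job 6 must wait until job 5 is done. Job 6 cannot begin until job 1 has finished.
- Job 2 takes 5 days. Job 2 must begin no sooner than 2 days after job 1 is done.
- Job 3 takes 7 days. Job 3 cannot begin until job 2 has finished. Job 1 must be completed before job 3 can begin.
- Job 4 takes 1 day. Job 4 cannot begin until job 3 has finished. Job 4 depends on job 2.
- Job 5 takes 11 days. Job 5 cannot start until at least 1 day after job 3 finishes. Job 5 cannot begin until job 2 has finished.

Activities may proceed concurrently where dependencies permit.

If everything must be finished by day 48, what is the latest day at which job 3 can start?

To finish by day 48, job 4 (duration 1) must start no later than day 47.
Job 6 must finish by day 48; it takes 11 days, so it must start by 48 − 11 = day 37.
Job 5 has to be done before job 6 (must start by day 37). That means finishing by day 37, i.e. starting by 37 − 11 = day 26.
Job 3 feeds job 4 (must start by day 47); job 5 (must start by day 26, minus 1-day gap → day 25). Taking the minimum, job 3 must finish by day 25 and start by 25 − 7 = day 18.

18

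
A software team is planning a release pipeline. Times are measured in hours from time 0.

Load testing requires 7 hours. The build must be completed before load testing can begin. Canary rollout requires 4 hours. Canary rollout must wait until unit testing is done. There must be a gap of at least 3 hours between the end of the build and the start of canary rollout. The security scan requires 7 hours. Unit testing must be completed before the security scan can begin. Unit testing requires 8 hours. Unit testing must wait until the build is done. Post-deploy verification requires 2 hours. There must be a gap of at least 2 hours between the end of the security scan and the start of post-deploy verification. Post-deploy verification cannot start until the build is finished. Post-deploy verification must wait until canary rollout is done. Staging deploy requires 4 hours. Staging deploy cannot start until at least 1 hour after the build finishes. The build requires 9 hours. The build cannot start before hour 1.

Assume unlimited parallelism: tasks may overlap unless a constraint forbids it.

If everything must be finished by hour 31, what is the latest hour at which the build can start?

Post-deploy verification must finish by hour 31; it takes 2 hours, so it must start by 31 − 2 = hour 29.
The security scan must finish before post-deploy verification (must start by hour 29, minus 2-hour gap → hour 27). With a 7-hour duration, the security scan must start by 27 − 7 = hour 20.
Canary rollout must finish before post-deploy verification (must start by hour 29). With a 4-hour duration, canary rollout must start by 29 − 4 = hour 25.
Unit testing feeds the security scan (must start by hour 20); canary rollout (must start by hour 25). Taking the minimum, unit testing must finish by hour 20 and start by 20 − 8 = hour 12.
Nothing follows staging deploy; the deadline of hour 31 is its only limit. It must start by 31 − 4 = hour 27.
Load testing must finish by hour 31; it takes 7 hours, so it must start by 31 − 7 = hour 24.
For the build: unit testing (must start by hour 12); staging deploy (must start by hour 27, minus 1-hour gap → hour 26); canary rollout (must start by hour 25, minus 3-hour gap → hour 22); load testing (must start by hour 24); post-deploy verification (must start by hour 29). The most restrictive is hour 12; with a 9-hour duration, the build must start by hour 3.

3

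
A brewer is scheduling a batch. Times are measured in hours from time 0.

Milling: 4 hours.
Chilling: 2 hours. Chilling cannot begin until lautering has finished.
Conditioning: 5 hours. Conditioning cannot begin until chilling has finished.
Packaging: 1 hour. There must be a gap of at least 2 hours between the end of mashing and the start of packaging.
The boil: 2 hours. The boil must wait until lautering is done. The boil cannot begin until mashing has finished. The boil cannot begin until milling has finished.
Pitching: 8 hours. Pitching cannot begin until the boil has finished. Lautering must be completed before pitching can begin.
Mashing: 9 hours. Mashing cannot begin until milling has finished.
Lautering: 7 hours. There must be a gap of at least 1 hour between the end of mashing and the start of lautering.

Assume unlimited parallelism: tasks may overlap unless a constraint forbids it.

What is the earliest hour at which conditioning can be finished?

28

Milling can start immediately at hour 0; it finishes at hour 4.
After milling (finishes hour 4), mashing can start at hour 4 and finishes at hour 13.
Lautering cannot begin until mashing (finishes hour 13, plus 1-hour gap → hour 14). It runs from hour 14 to 14 + 7 = hour 21.
After lautering (finishes hour 21), chilling can start at hour 21 and finishes at hour 23.
Conditioning waits on chilling (finishes hour 23), so it starts at hour 23 and finishes at 23 + 5 = hour 28.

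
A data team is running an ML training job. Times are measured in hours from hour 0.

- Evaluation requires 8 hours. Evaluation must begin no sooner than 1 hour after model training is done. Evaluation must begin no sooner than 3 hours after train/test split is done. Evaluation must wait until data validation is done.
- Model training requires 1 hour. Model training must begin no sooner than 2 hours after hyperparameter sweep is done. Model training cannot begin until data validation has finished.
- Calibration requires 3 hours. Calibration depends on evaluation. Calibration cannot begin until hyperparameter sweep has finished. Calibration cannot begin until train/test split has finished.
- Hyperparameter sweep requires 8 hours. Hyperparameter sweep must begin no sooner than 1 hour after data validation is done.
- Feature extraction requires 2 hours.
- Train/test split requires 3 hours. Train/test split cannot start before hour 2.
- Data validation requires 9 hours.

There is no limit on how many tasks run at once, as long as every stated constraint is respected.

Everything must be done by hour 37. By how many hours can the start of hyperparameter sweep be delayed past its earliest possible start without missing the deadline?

Nothing blocks data validation, so it runs from hour 0 to hour 9.
Hyperparameter sweep waits on data validation (finishes hour 9, plus 1-hour gap → hour 10), so it starts at hour 10 and finishes at 10 + 8 = hour 18.

Working backward from the deadline:
Nothing follows calibration; the deadline of hour 37 is its only limit. It must start by 37 − 3 = hour 34.
Evaluation must finish before calibration (must start by hour 34). With an 8-hour duration, evaluation must start by 34 − 8 = hour 26.
Since evaluation (must start by hour 26, minus 1-hour gap → hour 25) depends on it, model training must finish by hour 25. Backing off its 1-hour duration gives a latest start of hour 24.
Hyperparameter sweep has several dependents: model training (must start by hour 24, minus 2-hour gap → hour 22); calibration (must start by hour 34). The earliest of those limits is hour 22, so hyperparameter sweep must start by 22 − 8 = hour 14.
So hyperparameter sweep can start as early as hour 10 and as late as hour 14, giving 14 − 10 = 4 hours of slack.

4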